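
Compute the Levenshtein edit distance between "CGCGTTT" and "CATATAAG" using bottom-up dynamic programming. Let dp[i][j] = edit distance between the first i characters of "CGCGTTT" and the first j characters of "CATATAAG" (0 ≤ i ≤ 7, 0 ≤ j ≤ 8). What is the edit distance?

6

   ''  C  A  T  A  T  A  A  G
''  0  1  2  3  4  5  6  7  8
 C  1  0  1  2  3  4  5  6  7
 G  2  1  1  2  3  4  5  6  6
 C  3  2  2  2  3  4  5  6  7
 G  4  3  3  3  3  4  5  6  6
 T  5  4  4  3  4  3  4  5  6
 T  6  5  5  4  4  4  4  5  6
 T  7  6  6  5  5  4  5  5  6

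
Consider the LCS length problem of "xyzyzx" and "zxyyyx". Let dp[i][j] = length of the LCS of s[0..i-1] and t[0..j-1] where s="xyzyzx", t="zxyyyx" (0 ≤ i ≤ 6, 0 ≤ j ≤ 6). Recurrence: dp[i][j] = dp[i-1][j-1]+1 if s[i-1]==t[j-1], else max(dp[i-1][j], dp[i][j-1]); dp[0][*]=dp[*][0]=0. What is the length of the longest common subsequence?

4

   ''  z  x  y  y  y  x
''  0  0  0  0  0  0  0
 x  0  0  1  1  1  1  1
 y  0  0  1  2  2  2  2
 z  0  1  1  2  2  2  2
 y  0  1  1  2  3  3  3
 z  0  1  1  2  3  3  3
 x  0  1  2  2  3  3  4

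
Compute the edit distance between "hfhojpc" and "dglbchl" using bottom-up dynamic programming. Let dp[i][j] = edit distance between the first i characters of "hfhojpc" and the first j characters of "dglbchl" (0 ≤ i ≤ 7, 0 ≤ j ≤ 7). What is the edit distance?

7

   ''  d  g  l  b  c  h  l
''  0  1  2  3  4  5  6  7
 h  1  1  2  3  4  5  5  6
 f  2  2  2  3  4  5  6  6
 h  3  3  3  3  4  5  5  6
 o  4  4  4  4  4  5  6  6
 j  5  5  5  5  5  5  6  7
 p  6  6  6  6  6  6  6  7
 c  7  7  7  7  7  6  7  7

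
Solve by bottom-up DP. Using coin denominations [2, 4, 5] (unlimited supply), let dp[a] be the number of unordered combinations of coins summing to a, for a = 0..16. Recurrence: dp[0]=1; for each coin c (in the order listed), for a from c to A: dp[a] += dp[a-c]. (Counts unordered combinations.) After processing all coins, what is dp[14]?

after  coin     0     1     2     3     4     5     6     7     8     9    10    11    12    13    14    15    16
          2     1     0     1     0     1     0     1     0     1     0     1     0     1     0     1     0     1
          4     1     0     1     0     2     0     2     0     3     0     3     0     4     0     4     0     5
          5     1     0     1     0     2     1     2     1     3     2     4     2     5     3     6     4     7

6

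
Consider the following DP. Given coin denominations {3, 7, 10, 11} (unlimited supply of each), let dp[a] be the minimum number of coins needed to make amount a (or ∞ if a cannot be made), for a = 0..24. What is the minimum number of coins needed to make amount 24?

3

 a  0  1  2  3  4  5  6  7  8  9 10 11 12 13 14 15 16 17 18 19 20 21 22 23 24
dp  0  -  -  1  -  -  2  1  -  3  1  1  4  2  2  5  3  2  2  4  2  2  2  3  3
(- denotes ∞ / unreachable)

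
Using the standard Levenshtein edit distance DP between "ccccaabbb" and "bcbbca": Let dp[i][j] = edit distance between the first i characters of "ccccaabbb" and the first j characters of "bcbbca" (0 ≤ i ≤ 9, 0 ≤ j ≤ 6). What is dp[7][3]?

   ''  b  c  b  b  c  a
''  0  1  2  3  4  5  6
 c  1  1  1  2  3  4  5
 c  2  2  1  2  3  3  4
 c  3  3  2  2  3  3  4
 c  4  4  3  3  3  3  4
 a  5  5  4  4  4  4  3
 a  6  6  5  5  5  5  4
 b  7  6  6  5  5  6  5
 b  8  7  7  6  5  6  6
 b  9  8  8  7  6  6  7

5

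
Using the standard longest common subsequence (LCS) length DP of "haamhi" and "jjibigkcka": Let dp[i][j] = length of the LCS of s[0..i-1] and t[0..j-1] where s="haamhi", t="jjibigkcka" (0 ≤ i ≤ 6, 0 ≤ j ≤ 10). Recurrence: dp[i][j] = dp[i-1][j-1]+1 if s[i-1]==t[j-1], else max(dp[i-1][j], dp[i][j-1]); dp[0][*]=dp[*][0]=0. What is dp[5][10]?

   ''  j  j  i  b  i  g  k  c  k  a
''  0  0  0  0  0  0  0  0  0  0  0
 h  0  0  0  0  0  0  0  0  0  0  0
 a  0  0  0  0  0  0  0  0  0  0  1
 a  0  0  0  0  0  0  0  0  0  0  1
 m  0  0  0  0  0  0  0  0  0  0  1
 h  0  0  0  0  0  0  0  0  0  0  1
 i  0  0  0  1  1  1  1  1  1  1  1

1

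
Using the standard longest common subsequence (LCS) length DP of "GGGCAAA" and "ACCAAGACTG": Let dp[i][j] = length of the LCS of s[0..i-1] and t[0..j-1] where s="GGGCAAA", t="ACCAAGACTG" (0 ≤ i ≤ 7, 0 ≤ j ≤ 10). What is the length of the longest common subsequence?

4

   ''  A  C  C  A  A  G  A  C  T  G
''  0  0  0  0  0  0  0  0  0  0  0
 G  0  0  0  0  0  0  1  1  1  1  1
 G  0  0  0  0  0  0  1  1  1  1  2
 G  0  0  0  0  0  0  1  1  1  1  2
 C  0  0  1  1  1  1  1  1  2  2  2
 A  0  1  1  1  2  2  2  2  2  2  2
 A  0  1  1  1  2  3  3  3  3  3  3
 A  0  1  1  1  2  3  3  4  4  4  4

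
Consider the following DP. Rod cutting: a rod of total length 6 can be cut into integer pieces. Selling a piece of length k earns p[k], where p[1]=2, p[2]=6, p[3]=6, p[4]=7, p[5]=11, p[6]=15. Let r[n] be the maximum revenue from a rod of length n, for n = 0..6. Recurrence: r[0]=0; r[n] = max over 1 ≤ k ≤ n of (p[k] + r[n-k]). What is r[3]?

   n    0    1    2    3    4    5    6
r[n]    0    2    6    8   12   14   18

8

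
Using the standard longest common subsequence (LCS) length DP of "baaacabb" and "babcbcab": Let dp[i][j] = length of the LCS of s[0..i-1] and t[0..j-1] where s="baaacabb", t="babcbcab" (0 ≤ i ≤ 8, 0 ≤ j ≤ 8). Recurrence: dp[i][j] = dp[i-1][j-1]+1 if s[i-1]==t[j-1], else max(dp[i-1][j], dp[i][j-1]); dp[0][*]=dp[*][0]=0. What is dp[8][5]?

   ''  b  a  b  c  b  c  a  b
''  0  0  0  0  0  0  0  0  0
 b  0  1  1  1  1  1  1  1  1
 a  0  1  2  2  2  2  2  2  2
 a  0  1  2  2  2  2  2  3  3
 a  0  1  2  2  2  2  2  3  3
 c  0  1  2  2  3  3  3  3  3
 a  0  1  2  2  3  3  3  4  4
 b  0  1  2  3  3  4  4  4  5
 b  0  1  2  3  3  4  4  4  5

4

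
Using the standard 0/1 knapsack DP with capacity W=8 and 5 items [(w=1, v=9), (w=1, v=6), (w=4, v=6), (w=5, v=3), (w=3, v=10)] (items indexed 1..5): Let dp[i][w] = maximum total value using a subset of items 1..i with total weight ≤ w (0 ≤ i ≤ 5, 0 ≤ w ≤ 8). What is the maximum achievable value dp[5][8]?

i\w   0   1   2   3   4   5   6   7   8
  0   0   0   0   0   0   0   0   0   0
  1   0   9   9   9   9   9   9   9   9
  2   0   9  15  15  15  15  15  15  15
  3   0   9  15  15  15  15  21  21  21
  4   0   9  15  15  15  15  21  21  21
  5   0   9  15  15  19  25  25  25  25

25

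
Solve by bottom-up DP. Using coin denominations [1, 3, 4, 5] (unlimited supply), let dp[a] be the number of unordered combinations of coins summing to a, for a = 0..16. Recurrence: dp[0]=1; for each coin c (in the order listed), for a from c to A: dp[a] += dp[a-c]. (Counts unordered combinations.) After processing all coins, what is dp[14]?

after  coin     0     1     2     3     4     5     6     7     8     9    10    11    12    13    14    15    16
          1     1     1     1     1     1     1     1     1     1     1     1     1     1     1     1     1     1
          3     1     1     1     2     2     2     3     3     3     4     4     4     5     5     5     6     6
          4     1     1     1     2     3     3     4     5     6     7     8     9    11    12    13    15    17
          5     1     1     1     2     3     4     5     6     8    10    12    14    17    20    23    27    31

23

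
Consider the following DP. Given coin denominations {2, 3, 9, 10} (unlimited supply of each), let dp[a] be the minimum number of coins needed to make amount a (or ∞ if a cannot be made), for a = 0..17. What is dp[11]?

 a  0  1  2  3  4  5  6  7  8  9 10 11 12 13 14 15 16 17
dp  0  -  1  1  2  2  2  3  3  1  1  2  2  2  3  3  3  4
(- denotes ∞ / unreachable)

2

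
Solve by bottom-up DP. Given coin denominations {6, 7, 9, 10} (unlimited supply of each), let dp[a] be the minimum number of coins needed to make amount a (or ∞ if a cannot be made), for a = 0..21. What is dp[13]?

 a  0  1  2  3  4  5  6  7  8  9 10 11 12 13 14 15 16 17 18 19 20 21
dp  0  -  -  -  -  -  1  1  -  1  1  -  2  2  2  2  2  2  2  2  2  3
(- denotes ∞ / unreachable)

2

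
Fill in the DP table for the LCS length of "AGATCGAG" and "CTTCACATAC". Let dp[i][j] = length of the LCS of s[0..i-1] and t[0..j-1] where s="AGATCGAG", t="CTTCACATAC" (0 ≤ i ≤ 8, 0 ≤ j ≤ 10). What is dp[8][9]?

4

   ''  C  T  T  C  A  C  A  T  A  C
''  0  0  0  0  0  0  0  0  0  0  0
 A  0  0  0  0  0  1  1  1  1  1  1
 G  0  0  0  0  0  1  1  1  1  1  1
 A  0  0  0  0  0  1  1  2  2  2  2
 T  0  0  1  1  1  1  1  2  3  3  3
 C  0  1  1  1  2  2  2  2  3  3  4
 G  0  1  1  1  2  2  2  2  3  3  4
 A  0  1  1  1  2  3  3  3  3  4  4
 G  0  1  1  1  2  3  3  3  3  4  4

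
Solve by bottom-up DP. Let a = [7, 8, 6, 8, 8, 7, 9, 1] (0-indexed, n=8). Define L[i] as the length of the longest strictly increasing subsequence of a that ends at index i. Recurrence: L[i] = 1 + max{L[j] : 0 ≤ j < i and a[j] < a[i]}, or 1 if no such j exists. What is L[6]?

   i    0    1    2    3    4    5    6    7
a[i]    7    8    6    8    8    7    9    1
L[i]    1    2    1    2    2    2    3    1

3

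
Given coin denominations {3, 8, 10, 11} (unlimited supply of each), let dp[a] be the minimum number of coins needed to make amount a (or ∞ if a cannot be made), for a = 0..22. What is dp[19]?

 a  0  1  2  3  4  5  6  7  8  9 10 11 12 13 14 15 16 17 18 19 20 21 22
dp  0  -  -  1  -  -  2  -  1  3  1  1  4  2  2  5  2  3  2  2  2  2  2
(- denotes ∞ / unreachable)

2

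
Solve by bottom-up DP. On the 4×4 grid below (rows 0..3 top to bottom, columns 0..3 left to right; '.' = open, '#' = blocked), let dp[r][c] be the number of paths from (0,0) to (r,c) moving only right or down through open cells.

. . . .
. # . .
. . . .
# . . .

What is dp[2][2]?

2

r\c   0   1   2   3
  0   1   1   1   1
  1   1   0   1   2
  2   1   1   2   4
  3   0   1   3   7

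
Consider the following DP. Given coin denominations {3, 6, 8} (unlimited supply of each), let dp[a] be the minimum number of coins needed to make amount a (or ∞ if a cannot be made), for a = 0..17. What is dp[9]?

2

 a  0  1  2  3  4  5  6  7  8  9 10 11 12 13 14 15 16 17
dp  0  -  -  1  -  -  1  -  1  2  -  2  2  -  2  3  2  3
(- denotes ∞ / unreachable)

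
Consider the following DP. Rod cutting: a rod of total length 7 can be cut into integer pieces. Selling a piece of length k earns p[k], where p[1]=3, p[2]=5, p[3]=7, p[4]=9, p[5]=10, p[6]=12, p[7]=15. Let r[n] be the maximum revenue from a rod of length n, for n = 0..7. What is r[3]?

9

   n    0    1    2    3    4    5    6    7
r[n]    0    3    6    9   12   15   18   21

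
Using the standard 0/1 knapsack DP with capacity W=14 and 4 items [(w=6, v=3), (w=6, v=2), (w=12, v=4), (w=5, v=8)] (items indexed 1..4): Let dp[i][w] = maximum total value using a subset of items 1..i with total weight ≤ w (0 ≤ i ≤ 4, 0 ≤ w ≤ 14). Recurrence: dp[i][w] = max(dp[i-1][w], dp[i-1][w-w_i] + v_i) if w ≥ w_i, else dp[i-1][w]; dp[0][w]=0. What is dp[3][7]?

i\w   0   1   2   3   4   5   6   7   8   9  10  11  12  13  14
  0   0   0   0   0   0   0   0   0   0   0   0   0   0   0   0
  1   0   0   0   0   0   0   3   3   3   3   3   3   3   3   3
  2   0   0   0   0   0   0   3   3   3   3   3   3   5   5   5
  3   0   0   0   0   0   0   3   3   3   3   3   3   5   5   5
  4   0   0   0   0   0   8   8   8   8   8   8  11  11  11  11

3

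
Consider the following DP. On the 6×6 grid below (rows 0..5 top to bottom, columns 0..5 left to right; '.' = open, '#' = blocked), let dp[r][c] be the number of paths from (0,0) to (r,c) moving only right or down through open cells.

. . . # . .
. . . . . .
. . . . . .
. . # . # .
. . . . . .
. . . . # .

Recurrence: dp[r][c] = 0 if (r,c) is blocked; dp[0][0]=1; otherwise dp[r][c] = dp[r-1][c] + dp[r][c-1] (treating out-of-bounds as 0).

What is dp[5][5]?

29

r\c   0   1   2   3   4   5
  0   1   1   1   0   0   0
  1   1   2   3   3   3   3
  2   1   3   6   9  12  15
  3   1   4   0   9   0  15
  4   1   5   5  14  14  29
  5   1   6  11  25   0  29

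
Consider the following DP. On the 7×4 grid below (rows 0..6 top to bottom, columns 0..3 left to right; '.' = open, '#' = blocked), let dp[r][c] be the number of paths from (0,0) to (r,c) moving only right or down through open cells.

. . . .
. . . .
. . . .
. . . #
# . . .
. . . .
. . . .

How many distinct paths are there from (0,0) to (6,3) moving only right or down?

54

r\c   0   1   2   3
  0   1   1   1   1
  1   1   2   3   4
  2   1   3   6  10
  3   1   4  10   0
  4   0   4  14  14
  5   0   4  18  32
  6   0   4  22  54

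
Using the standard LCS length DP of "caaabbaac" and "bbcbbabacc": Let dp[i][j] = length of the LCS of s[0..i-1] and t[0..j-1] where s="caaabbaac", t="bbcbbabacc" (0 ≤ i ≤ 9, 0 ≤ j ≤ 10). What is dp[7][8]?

   ''  b  b  c  b  b  a  b  a  c  c
''  0  0  0  0  0  0  0  0  0  0  0
 c  0  0  0  1  1  1  1  1  1  1  1
 a  0  0  0  1  1  1  2  2  2  2  2
 a  0  0  0  1  1  1  2  2  3  3  3
 a  0  0  0  1  1  1  2  2  3  3  3
 b  0  1  1  1  2  2  2  3  3  3  3
 b  0  1  2  2  2  3  3  3  3  3  3
 a  0  1  2  2  2  3  4  4  4  4  4
 a  0  1  2  2  2  3  4  4  5  5  5
 c  0  1  2  3  3  3  4  4  5  6  6

4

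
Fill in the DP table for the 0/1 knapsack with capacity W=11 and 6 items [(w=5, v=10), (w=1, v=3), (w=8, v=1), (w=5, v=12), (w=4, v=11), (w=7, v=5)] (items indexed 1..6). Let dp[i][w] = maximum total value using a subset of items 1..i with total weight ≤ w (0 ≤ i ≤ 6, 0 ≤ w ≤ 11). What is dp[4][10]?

i\w   0   1   2   3   4   5   6   7   8   9  10  11
  0   0   0   0   0   0   0   0   0   0   0   0   0
  1   0   0   0   0   0  10  10  10  10  10  10  10
  2   0   3   3   3   3  10  13  13  13  13  13  13
  3   0   3   3   3   3  10  13  13  13  13  13  13
  4   0   3   3   3   3  12  15  15  15  15  22  25
  5   0   3   3   3  11  14  15  15  15  23  26  26
  6   0   3   3   3  11  14  15  15  15  23  26  26

22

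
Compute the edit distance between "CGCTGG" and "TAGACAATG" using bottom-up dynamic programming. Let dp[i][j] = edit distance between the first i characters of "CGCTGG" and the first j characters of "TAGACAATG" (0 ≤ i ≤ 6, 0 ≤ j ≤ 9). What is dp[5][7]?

5

   ''  T  A  G  A  C  A  A  T  G
''  0  1  2  3  4  5  6  7  8  9
 C  1  1  2  3  4  4  5  6  7  8
 G  2  2  2  2  3  4  5  6  7  7
 C  3  3  3  3  3  3  4  5  6  7
 T  4  3  4  4  4  4  4  5  5  6
 G  5  4  4  4  5  5  5  5  6  5
 G  6  5  5  4  5  6  6  6  6  6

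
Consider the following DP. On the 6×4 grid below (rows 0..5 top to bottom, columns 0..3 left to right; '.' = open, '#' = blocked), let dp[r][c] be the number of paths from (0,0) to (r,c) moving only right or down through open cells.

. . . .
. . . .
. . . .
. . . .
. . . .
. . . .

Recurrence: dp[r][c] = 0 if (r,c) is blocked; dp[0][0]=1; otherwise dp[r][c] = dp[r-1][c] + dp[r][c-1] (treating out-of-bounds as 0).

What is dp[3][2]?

10

r\c   0   1   2   3
  0   1   1   1   1
  1   1   2   3   4
  2   1   3   6  10
  3   1   4  10  20
  4   1   5  15  35
  5   1   6  21  56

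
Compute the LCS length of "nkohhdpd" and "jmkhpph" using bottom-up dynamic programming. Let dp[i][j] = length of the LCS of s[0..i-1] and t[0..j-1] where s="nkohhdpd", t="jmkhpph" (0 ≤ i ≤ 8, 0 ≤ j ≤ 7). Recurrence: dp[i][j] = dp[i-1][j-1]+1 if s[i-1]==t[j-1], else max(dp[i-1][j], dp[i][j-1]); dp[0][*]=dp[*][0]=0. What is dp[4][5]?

2

   ''  j  m  k  h  p  p  h
''  0  0  0  0  0  0  0  0
 n  0  0  0  0  0  0  0  0
 k  0  0  0  1  1  1  1  1
 o  0  0  0  1  1  1  1  1
 h  0  0  0  1  2  2  2  2
 h  0  0  0  1  2  2  2  3
 d  0  0  0  1  2  2  2  3
 p  0  0  0  1  2  3  3  3
 d  0  0  0  1  2  3  3  3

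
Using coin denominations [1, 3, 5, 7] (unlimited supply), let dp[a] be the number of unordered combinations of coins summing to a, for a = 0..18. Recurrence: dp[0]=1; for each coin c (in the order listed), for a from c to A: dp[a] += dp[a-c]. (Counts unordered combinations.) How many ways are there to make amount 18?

after  coin     0     1     2     3     4     5     6     7     8     9    10    11    12    13    14    15    16    17    18
          1     1     1     1     1     1     1     1     1     1     1     1     1     1     1     1     1     1     1     1
          3     1     1     1     2     2     2     3     3     3     4     4     4     5     5     5     6     6     6     7
          5     1     1     1     2     2     3     4     4     5     6     7     8     9    10    11    13    14    15    17
          7     1     1     1     2     2     3     4     5     6     7     9    10    12    14    16    19    21    24    27

27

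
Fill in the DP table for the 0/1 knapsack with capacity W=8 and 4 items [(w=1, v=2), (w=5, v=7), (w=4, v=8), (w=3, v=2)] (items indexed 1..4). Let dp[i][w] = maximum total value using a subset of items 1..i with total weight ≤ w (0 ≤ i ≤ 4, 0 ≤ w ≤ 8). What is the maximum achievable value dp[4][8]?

i\w   0   1   2   3   4   5   6   7   8
  0   0   0   0   0   0   0   0   0   0
  1   0   2   2   2   2   2   2   2   2
  2   0   2   2   2   2   7   9   9   9
  3   0   2   2   2   8  10  10  10  10
  4   0   2   2   2   8  10  10  10  12

12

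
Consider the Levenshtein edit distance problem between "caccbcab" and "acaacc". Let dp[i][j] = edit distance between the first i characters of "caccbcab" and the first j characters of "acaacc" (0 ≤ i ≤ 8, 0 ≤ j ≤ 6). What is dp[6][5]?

3

   ''  a  c  a  a  c  c
''  0  1  2  3  4  5  6
 c  1  1  1  2  3  4  5
 a  2  1  2  1  2  3  4
 c  3  2  1  2  2  2  3
 c  4  3  2  2  3  2  2
 b  5  4  3  3  3  3  3
 c  6  5  4  4  4  3  3
 a  7  6  5  4  4  4  4
 b  8  7  6  5  5  5  5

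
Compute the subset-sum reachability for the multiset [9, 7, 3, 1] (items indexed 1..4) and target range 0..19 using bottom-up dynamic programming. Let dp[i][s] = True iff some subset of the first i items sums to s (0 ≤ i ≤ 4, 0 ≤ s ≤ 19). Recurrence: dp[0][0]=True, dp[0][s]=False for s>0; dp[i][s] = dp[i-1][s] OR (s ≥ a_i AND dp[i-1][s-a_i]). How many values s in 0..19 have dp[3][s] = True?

8

i\s   0   1   2   3   4   5   6   7   8   9  10  11  12  13  14  15  16  17  18  19
  0   T   F   F   F   F   F   F   F   F   F   F   F   F   F   F   F   F   F   F   F
  1   T   F   F   F   F   F   F   F   F   T   F   F   F   F   F   F   F   F   F   F
  2   T   F   F   F   F   F   F   T   F   T   F   F   F   F   F   F   T   F   F   F
  3   T   F   F   T   F   F   F   T   F   T   T   F   T   F   F   F   T   F   F   T
  4   T   T   F   T   T   F   F   T   T   T   T   T   T   T   F   F   T   T   F   T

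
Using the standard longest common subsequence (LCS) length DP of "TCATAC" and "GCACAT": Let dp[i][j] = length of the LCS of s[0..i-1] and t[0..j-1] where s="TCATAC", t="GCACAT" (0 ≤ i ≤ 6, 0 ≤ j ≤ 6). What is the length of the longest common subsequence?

   ''  G  C  A  C  A  T
''  0  0  0  0  0  0  0
 T  0  0  0  0  0  0  1
 C  0  0  1  1  1  1  1
 A  0  0  1  2  2  2  2
 T  0  0  1  2  2  2  3
 A  0  0  1  2  2  3  3
 C  0  0  1  2  3  3  3

3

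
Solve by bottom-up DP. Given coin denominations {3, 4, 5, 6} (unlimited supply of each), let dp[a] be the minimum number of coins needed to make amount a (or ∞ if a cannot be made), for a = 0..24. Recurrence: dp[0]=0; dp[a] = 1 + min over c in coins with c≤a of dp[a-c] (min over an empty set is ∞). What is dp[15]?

3

 a  0  1  2  3  4  5  6  7  8  9 10 11 12 13 14 15 16 17 18 19 20 21 22 23 24
dp  0  -  -  1  1  1  1  2  2  2  2  2  2  3  3  3  3  3  3  4  4  4  4  4  4
(- denotes ∞ / unreachable)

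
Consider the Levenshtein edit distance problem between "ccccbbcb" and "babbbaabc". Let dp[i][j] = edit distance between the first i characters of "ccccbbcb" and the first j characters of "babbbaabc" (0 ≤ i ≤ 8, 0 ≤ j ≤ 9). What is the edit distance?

7

   ''  b  a  b  b  b  a  a  b  c
''  0  1  2  3  4  5  6  7  8  9
 c  1  1  2  3  4  5  6  7  8  8
 c  2  2  2  3  4  5  6  7  8  8
 c  3  3  3  3  4  5  6  7  8  8
 c  4  4  4  4  4  5  6  7  8  8
 b  5  4  5  4  4  4  5  6  7  8
 b  6  5  5  5  4  4  5  6  6  7
 c  7  6  6  6  5  5  5  6  7  6
 b  8  7  7  6  6  5  6  6  6  7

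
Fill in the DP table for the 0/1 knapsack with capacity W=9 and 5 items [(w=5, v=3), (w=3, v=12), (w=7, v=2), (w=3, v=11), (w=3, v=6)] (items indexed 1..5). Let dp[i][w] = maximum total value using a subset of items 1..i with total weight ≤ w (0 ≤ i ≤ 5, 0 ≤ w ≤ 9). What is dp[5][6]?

i\w   0   1   2   3   4   5   6   7   8   9
  0   0   0   0   0   0   0   0   0   0   0
  1   0   0   0   0   0   3   3   3   3   3
  2   0   0   0  12  12  12  12  12  15  15
  3   0   0   0  12  12  12  12  12  15  15
  4   0   0   0  12  12  12  23  23  23  23
  5   0   0   0  12  12  12  23  23  23  29

23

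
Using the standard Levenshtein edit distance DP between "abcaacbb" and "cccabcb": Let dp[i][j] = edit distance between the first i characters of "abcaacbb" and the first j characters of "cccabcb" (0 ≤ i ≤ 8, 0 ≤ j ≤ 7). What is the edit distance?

   ''  c  c  c  a  b  c  b
''  0  1  2  3  4  5  6  7
 a  1  1  2  3  3  4  5  6
 b  2  2  2  3  4  3  4  5
 c  3  2  2  2  3  4  3  4
 a  4  3  3  3  2  3  4  4
 a  5  4  4  4  3  3  4  5
 c  6  5  4  4  4  4  3  4
 b  7  6  5  5  5  4  4  3
 b  8  7  6  6  6  5  5  4

4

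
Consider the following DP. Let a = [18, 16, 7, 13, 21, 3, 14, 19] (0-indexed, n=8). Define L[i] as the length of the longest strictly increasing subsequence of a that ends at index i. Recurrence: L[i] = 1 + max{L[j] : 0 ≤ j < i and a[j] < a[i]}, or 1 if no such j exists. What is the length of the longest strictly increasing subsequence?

4

   i    0    1    2    3    4    5    6    7
a[i]   18   16    7   13   21    3   14   19
L[i]    1    1    1    2    3    1    3    4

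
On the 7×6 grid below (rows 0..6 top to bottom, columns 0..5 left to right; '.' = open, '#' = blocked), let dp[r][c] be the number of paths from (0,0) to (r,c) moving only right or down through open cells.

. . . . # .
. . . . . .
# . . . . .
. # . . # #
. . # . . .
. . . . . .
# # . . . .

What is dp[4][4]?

14

r\c   0   1   2   3   4   5
  0   1   1   1   1   0   0
  1   1   2   3   4   4   4
  2   0   2   5   9  13  17
  3   0   0   5  14   0   0
  4   0   0   0  14  14  14
  5   0   0   0  14  28  42
  6   0   0   0  14  42  84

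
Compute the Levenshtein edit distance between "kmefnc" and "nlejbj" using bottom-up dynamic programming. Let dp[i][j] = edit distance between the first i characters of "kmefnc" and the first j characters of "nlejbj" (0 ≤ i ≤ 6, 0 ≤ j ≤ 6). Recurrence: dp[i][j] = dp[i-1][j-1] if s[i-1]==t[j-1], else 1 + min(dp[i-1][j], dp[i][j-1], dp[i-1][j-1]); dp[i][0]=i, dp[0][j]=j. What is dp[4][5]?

4

   ''  n  l  e  j  b  j
''  0  1  2  3  4  5  6
 k  1  1  2  3  4  5  6
 m  2  2  2  3  4  5  6
 e  3  3  3  2  3  4  5
 f  4  4  4  3  3  4  5
 n  5  4  5  4  4  4  5
 c  6  5  5  5  5  5  5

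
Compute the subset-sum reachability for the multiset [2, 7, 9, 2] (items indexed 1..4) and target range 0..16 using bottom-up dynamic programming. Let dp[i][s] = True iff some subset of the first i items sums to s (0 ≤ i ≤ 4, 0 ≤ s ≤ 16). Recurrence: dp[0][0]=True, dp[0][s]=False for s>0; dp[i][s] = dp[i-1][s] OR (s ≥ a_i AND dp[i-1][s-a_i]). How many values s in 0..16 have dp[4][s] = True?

i\s   0   1   2   3   4   5   6   7   8   9  10  11  12  13  14  15  16
  0   T   F   F   F   F   F   F   F   F   F   F   F   F   F   F   F   F
  1   T   F   T   F   F   F   F   F   F   F   F   F   F   F   F   F   F
  2   T   F   T   F   F   F   F   T   F   T   F   F   F   F   F   F   F
  3   T   F   T   F   F   F   F   T   F   T   F   T   F   F   F   F   T
  4   T   F   T   F   T   F   F   T   F   T   F   T   F   T   F   F   T

8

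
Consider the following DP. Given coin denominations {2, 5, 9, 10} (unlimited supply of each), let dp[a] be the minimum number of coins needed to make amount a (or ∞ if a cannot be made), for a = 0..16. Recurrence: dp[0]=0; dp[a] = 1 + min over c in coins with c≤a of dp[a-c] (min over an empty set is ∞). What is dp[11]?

 a  0  1  2  3  4  5  6  7  8  9 10 11 12 13 14 15 16
dp  0  -  1  -  2  1  3  2  4  1  1  2  2  3  2  2  3
(- denotes ∞ / unreachable)

2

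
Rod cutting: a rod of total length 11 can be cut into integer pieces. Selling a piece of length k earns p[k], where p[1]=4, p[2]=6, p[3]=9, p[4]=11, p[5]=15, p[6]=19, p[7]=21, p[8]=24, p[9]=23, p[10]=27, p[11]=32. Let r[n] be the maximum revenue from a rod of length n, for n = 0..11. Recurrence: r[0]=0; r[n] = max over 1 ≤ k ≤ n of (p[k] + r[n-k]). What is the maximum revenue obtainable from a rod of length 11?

44

   n    0    1    2    3    4    5    6    7    8    9   10   11
r[n]    0    4    8   12   16   20   24   28   32   36   40   44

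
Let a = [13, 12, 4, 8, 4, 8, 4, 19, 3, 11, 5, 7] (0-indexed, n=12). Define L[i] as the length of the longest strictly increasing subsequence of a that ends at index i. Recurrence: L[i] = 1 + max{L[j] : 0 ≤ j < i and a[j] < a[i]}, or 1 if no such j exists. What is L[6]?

   i    0    1    2    3    4    5    6    7    8    9   10   11
a[i]   13   12    4    8    4    8    4   19    3   11    5    7
L[i]    1    1    1    2    1    2    1    3    1    3    2    3

1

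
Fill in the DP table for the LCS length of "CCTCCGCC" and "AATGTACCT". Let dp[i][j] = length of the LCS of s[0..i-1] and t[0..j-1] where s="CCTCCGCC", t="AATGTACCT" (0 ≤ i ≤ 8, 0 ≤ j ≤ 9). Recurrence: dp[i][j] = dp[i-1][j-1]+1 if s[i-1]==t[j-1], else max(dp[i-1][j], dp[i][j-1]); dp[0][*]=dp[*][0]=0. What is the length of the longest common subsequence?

   ''  A  A  T  G  T  A  C  C  T
''  0  0  0  0  0  0  0  0  0  0
 C  0  0  0  0  0  0  0  1  1  1
 C  0  0  0  0  0  0  0  1  2  2
 T  0  0  0  1  1  1  1  1  2  3
 C  0  0  0  1  1  1  1  2  2  3
 C  0  0  0  1  1  1  1  2  3  3
 G  0  0  0  1  2  2  2  2  3  3
 C  0  0  0  1  2  2  2  3  3  3
 C  0  0  0  1  2  2  2  3  4  4

4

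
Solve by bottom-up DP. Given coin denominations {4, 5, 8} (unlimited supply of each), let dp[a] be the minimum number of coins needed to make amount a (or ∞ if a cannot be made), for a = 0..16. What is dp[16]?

2

 a  0  1  2  3  4  5  6  7  8  9 10 11 12 13 14 15 16
dp  0  -  -  -  1  1  -  -  1  2  2  -  2  2  3  3  2
(- denotes ∞ / unreachable)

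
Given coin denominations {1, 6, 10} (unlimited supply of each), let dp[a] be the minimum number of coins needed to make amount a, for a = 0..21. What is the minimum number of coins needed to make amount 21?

3

 a  0  1  2  3  4  5  6  7  8  9 10 11 12 13 14 15 16 17 18 19 20 21
dp  0  1  2  3  4  5  1  2  3  4  1  2  2  3  4  5  2  3  3  4  2  3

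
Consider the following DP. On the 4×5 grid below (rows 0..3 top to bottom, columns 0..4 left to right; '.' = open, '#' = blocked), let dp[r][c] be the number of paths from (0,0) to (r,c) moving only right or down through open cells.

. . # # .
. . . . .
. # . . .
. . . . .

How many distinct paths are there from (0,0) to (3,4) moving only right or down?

r\c   0   1   2   3   4
  0   1   1   0   0   0
  1   1   2   2   2   2
  2   1   0   2   4   6
  3   1   1   3   7  13

13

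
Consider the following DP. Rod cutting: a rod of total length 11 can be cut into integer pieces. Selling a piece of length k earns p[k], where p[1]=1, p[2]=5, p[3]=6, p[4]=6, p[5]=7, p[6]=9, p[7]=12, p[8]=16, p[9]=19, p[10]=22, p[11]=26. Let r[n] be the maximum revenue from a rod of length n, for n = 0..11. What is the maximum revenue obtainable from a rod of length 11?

26

   n    0    1    2    3    4    5    6    7    8    9   10   11
r[n]    0    1    5    6   10   11   15   16   20   21   25   26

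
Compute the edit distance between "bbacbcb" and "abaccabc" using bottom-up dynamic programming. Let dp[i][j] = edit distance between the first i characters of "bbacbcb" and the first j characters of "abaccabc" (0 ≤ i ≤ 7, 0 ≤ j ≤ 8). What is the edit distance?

4

   ''  a  b  a  c  c  a  b  c
''  0  1  2  3  4  5  6  7  8
 b  1  1  1  2  3  4  5  6  7
 b  2  2  1  2  3  4  5  5  6
 a  3  2  2  1  2  3  4  5  6
 c  4  3  3  2  1  2  3  4  5
 b  5  4  3  3  2  2  3  3  4
 c  6  5  4  4  3  2  3  4  3
 b  7  6  5  5  4  3  3  3  4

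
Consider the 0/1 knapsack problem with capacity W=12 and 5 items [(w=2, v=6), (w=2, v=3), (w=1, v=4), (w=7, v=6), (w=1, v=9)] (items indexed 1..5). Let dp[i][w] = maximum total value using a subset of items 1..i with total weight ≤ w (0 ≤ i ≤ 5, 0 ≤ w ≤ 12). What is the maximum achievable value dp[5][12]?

i\w   0   1   2   3   4   5   6   7   8   9  10  11  12
  0   0   0   0   0   0   0   0   0   0   0   0   0   0
  1   0   0   6   6   6   6   6   6   6   6   6   6   6
  2   0   0   6   6   9   9   9   9   9   9   9   9   9
  3   0   4   6  10  10  13  13  13  13  13  13  13  13
  4   0   4   6  10  10  13  13  13  13  13  16  16  19
  5   0   9  13  15  19  19  22  22  22  22  22  25  25

25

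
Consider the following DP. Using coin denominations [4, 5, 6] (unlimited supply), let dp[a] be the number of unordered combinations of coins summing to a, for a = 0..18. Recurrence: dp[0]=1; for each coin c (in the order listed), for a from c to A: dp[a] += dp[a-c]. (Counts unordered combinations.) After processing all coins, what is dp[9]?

after  coin     0     1     2     3     4     5     6     7     8     9    10    11    12    13    14    15    16    17    18
          4     1     0     0     0     1     0     0     0     1     0     0     0     1     0     0     0     1     0     0
          5     1     0     0     0     1     1     0     0     1     1     1     0     1     1     1     1     1     1     1
          6     1     0     0     0     1     1     1     0     1     1     2     1     2     1     2     2     3     2     3

1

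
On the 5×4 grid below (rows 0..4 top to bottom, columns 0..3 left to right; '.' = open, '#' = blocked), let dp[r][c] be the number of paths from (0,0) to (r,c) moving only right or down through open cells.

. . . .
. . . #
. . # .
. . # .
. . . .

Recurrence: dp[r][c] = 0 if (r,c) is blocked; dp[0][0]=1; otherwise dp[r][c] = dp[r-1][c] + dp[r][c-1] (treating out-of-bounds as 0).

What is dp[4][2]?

r\c   0   1   2   3
  0   1   1   1   1
  1   1   2   3   0
  2   1   3   0   0
  3   1   4   0   0
  4   1   5   5   5

5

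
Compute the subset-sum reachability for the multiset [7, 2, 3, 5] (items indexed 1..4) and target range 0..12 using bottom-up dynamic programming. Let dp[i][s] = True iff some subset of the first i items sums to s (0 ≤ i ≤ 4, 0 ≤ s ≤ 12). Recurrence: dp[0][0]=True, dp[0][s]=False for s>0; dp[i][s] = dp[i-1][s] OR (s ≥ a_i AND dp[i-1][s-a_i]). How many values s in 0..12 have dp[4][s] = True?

i\s   0   1   2   3   4   5   6   7   8   9  10  11  12
  0   T   F   F   F   F   F   F   F   F   F   F   F   F
  1   T   F   F   F   F   F   F   T   F   F   F   F   F
  2   T   F   T   F   F   F   F   T   F   T   F   F   F
  3   T   F   T   T   F   T   F   T   F   T   T   F   T
  4   T   F   T   T   F   T   F   T   T   T   T   F   T

9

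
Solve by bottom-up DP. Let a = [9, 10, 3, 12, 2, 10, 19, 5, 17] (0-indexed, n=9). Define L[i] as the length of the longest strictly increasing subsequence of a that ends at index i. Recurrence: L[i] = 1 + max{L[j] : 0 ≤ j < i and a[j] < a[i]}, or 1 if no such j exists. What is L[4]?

   i    0    1    2    3    4    5    6    7    8
a[i]    9   10    3   12    2   10   19    5   17
L[i]    1    2    1    3    1    2    4    2    4

1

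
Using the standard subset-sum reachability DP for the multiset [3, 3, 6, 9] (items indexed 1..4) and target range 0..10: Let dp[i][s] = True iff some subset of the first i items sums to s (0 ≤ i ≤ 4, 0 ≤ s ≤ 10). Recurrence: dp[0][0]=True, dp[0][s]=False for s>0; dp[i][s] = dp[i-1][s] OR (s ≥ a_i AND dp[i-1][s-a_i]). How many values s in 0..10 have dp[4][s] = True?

i\s   0   1   2   3   4   5   6   7   8   9  10
  0   T   F   F   F   F   F   F   F   F   F   F
  1   T   F   F   T   F   F   F   F   F   F   F
  2   T   F   F   T   F   F   T   F   F   F   F
  3   T   F   F   T   F   F   T   F   F   T   F
  4   T   F   F   T   F   F   T   F   F   T   F

4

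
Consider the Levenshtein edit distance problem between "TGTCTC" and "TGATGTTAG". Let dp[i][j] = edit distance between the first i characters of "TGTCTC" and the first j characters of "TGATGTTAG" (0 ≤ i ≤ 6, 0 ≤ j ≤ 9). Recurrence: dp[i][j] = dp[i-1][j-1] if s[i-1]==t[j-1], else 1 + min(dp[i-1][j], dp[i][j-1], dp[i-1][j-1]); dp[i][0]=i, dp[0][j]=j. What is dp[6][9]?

5

   ''  T  G  A  T  G  T  T  A  G
''  0  1  2  3  4  5  6  7  8  9
 T  1  0  1  2  3  4  5  6  7  8
 G  2  1  0  1  2  3  4  5  6  7
 T  3  2  1  1  1  2  3  4  5  6
 C  4  3  2  2  2  2  3  4  5  6
 T  5  4  3  3  2  3  2  3  4  5
 C  6  5  4  4  3  3  3  3  4  5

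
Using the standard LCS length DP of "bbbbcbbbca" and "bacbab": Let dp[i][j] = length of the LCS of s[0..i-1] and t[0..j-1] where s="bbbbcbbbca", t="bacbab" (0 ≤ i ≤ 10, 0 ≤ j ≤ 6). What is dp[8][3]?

   ''  b  a  c  b  a  b
''  0  0  0  0  0  0  0
 b  0  1  1  1  1  1  1
 b  0  1  1  1  2  2  2
 b  0  1  1  1  2  2  3
 b  0  1  1  1  2  2  3
 c  0  1  1  2  2  2  3
 b  0  1  1  2  3  3  3
 b  0  1  1  2  3  3  4
 b  0  1  1  2  3  3  4
 c  0  1  1  2  3  3  4
 a  0  1  2  2  3  4  4

2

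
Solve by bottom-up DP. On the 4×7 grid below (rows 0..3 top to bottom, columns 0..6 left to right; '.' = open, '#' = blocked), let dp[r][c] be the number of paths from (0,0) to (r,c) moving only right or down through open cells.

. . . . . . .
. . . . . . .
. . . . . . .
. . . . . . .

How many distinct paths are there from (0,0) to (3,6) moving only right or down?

84

r\c   0   1   2   3   4   5   6
  0   1   1   1   1   1   1   1
  1   1   2   3   4   5   6   7
  2   1   3   6  10  15  21  28
  3   1   4  10  20  35  56  84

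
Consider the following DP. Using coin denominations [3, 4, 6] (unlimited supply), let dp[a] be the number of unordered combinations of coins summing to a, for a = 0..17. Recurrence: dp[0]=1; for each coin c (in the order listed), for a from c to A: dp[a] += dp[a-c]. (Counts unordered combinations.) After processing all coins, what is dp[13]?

after  coin     0     1     2     3     4     5     6     7     8     9    10    11    12    13    14    15    16    17
          3     1     0     0     1     0     0     1     0     0     1     0     0     1     0     0     1     0     0
          4     1     0     0     1     1     0     1     1     1     1     1     1     2     1     1     2     2     1
          6     1     0     0     1     1     0     2     1     1     2     2     1     4     2     2     4     4     2

2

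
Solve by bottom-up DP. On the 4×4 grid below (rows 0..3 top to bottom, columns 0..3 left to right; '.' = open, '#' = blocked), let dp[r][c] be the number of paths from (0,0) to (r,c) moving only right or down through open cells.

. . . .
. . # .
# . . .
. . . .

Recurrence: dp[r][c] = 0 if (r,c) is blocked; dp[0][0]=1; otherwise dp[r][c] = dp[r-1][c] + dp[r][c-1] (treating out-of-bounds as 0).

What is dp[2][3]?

r\c   0   1   2   3
  0   1   1   1   1
  1   1   2   0   1
  2   0   2   2   3
  3   0   2   4   7

3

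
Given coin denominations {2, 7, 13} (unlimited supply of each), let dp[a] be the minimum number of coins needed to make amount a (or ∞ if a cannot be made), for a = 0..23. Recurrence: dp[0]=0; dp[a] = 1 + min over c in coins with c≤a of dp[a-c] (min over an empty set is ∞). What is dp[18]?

 a  0  1  2  3  4  5  6  7  8  9 10 11 12 13 14 15 16 17 18 19 20 21 22 23
dp  0  -  1  -  2  -  3  1  4  2  5  3  6  1  2  2  3  3  4  4  2  3  3  4
(- denotes ∞ / unreachable)

4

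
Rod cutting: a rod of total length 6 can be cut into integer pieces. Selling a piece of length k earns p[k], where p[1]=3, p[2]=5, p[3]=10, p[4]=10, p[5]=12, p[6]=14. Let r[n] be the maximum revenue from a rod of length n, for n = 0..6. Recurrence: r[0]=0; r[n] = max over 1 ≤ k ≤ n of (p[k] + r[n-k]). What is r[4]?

   n    0    1    2    3    4    5    6
r[n]    0    3    6   10   13   16   20

13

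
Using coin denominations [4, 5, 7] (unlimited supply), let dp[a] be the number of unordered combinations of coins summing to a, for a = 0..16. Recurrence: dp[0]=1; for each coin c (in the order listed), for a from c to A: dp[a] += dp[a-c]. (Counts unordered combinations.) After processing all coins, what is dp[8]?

after  coin     0     1     2     3     4     5     6     7     8     9    10    11    12    13    14    15    16
          4     1     0     0     0     1     0     0     0     1     0     0     0     1     0     0     0     1
          5     1     0     0     0     1     1     0     0     1     1     1     0     1     1     1     1     1
          7     1     0     0     0     1     1     0     1     1     1     1     1     2     1     2     2     2

1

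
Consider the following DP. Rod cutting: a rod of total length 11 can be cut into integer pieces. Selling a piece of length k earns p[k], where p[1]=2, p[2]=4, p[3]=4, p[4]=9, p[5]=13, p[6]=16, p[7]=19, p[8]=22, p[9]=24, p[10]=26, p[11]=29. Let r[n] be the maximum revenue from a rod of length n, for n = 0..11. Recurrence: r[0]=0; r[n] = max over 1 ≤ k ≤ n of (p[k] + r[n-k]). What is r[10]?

26

   n    0    1    2    3    4    5    6    7    8    9   10   11
r[n]    0    2    4    6    9   13   16   19   22   24   26   29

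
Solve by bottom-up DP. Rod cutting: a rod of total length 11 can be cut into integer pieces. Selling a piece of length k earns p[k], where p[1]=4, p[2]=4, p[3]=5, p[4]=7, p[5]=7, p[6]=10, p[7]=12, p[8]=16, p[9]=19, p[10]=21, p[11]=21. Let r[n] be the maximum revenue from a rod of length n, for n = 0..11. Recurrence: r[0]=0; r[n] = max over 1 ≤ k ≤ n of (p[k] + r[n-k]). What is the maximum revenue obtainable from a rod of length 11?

44

   n    0    1    2    3    4    5    6    7    8    9   10   11
r[n]    0    4    8   12   16   20   24   28   32   36   40   44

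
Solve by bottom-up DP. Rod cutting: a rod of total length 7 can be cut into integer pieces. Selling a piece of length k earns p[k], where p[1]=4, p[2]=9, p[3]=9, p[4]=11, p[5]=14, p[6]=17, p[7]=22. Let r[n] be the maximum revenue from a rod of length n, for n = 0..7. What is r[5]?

   n    0    1    2    3    4    5    6    7
r[n]    0    4    9   13   18   22   27   31

22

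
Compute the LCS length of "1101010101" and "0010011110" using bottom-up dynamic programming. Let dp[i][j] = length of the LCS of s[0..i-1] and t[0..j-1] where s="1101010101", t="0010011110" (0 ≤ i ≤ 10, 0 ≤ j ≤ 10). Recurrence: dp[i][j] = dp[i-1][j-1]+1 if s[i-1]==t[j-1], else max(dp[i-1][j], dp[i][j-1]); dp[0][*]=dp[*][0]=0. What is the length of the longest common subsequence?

6

   ''  0  0  1  0  0  1  1  1  1  0
''  0  0  0  0  0  0  0  0  0  0  0
 1  0  0  0  1  1  1  1  1  1  1  1
 1  0  0  0  1  1  1  2  2  2  2  2
 0  0  1  1  1  2  2  2  2  2  2  3
 1  0  1  1  2  2  2  3  3  3  3  3
 0  0  1  2  2  3  3  3  3  3  3  4
 1  0  1  2  3  3  3  4  4  4  4  4
 0  0  1  2  3  4  4  4  4  4  4  5
 1  0  1  2  3  4  4  5  5  5  5  5
 0  0  1  2  3  4  5  5  5  5  5  6
 1  0  1  2  3  4  5  6  6  6  6  6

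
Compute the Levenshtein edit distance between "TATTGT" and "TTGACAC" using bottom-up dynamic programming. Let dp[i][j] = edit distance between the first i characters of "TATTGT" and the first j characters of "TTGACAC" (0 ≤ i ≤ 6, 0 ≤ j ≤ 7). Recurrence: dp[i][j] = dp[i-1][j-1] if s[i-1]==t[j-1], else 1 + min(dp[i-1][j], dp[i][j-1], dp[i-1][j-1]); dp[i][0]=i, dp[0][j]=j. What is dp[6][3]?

3

   ''  T  T  G  A  C  A  C
''  0  1  2  3  4  5  6  7
 T  1  0  1  2  3  4  5  6
 A  2  1  1  2  2  3  4  5
 T  3  2  1  2  3  3  4  5
 T  4  3  2  2  3  4  4  5
 G  5  4  3  2  3  4  5  5
 T  6  5  4  3  3  4  5  6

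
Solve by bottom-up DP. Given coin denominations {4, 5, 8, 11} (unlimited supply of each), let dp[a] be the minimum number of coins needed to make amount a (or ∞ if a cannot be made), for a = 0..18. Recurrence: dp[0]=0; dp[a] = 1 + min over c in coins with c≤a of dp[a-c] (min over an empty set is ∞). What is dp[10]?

 a  0  1  2  3  4  5  6  7  8  9 10 11 12 13 14 15 16 17 18
dp  0  -  -  -  1  1  -  -  1  2  2  1  2  2  3  2  2  3  3
(- denotes ∞ / unreachable)

2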